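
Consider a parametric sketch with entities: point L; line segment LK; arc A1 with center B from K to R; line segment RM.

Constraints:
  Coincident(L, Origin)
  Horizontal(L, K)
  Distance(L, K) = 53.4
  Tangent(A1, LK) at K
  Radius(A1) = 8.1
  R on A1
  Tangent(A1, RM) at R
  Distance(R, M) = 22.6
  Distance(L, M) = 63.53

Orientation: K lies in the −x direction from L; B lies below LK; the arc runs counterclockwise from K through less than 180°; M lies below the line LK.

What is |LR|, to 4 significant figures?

62.05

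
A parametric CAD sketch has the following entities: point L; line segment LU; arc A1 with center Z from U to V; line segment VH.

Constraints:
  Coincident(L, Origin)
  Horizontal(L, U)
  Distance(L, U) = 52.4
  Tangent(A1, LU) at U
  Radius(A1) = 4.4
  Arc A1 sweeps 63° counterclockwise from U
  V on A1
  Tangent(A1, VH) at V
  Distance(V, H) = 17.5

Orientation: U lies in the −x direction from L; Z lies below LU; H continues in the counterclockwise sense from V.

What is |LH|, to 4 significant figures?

66.74

On A1, U sits at bearing 90° from Z; a 63° counterclockwise sweep puts V at bearing 153°, so V = Z + 4.4·(cos 153°, sin 153°) = (-56.32, -2.402). A1 meets VH tangentially, so ZV is at right angles to VH, so VH runs along (−sin 153°, cos 153°); with |VH| = 17.5, H = (-64.27, -18.00). Then |LH| = |H − L| = 66.74.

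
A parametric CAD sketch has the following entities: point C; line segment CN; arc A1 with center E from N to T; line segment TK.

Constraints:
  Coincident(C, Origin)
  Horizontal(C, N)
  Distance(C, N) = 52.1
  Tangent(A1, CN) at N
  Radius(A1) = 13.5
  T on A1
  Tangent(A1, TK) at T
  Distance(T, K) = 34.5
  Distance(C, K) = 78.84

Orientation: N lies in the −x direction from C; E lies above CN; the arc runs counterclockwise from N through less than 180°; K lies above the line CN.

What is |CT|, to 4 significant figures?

46.44

Checks: ∠(EN, NC) = 90.00° ✓; |ET| = 13.50 ✓; ∠(ET, TK) = 90.00° ✓; |TK| = 34.50 ✓; |CK| = 78.84 ✓.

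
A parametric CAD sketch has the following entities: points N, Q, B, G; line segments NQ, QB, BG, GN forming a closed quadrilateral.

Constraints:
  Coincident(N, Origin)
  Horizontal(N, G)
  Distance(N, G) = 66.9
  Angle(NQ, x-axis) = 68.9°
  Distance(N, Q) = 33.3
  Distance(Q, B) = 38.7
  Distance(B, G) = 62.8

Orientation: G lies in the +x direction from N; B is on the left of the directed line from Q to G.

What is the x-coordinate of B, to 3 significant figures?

40.7

Checks: |QB| = 38.70 ✓; |BG| = 62.80 ✓.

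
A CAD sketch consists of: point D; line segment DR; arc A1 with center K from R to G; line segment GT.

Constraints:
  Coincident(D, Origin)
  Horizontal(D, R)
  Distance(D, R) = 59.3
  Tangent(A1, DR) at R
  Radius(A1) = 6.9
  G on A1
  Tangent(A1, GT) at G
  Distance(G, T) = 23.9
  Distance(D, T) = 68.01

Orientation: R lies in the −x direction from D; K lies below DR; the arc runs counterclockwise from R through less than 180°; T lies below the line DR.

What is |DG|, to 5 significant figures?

66.547

D is at the origin; D and R share the same y with |DR| = 59.3 and R on the −x side, so R = (-59.300, 0.0000). A1 meets DR tangentially, so KR is at right angles to DR, so K = R + (0, -6.9) = (-59.300, -6.9000). Since KG ⟂ GT (tangency), |KT| = √(6.9² + 23.9²) = 24.876 regardless of where G sits on A1. So T lies on both circle(D, 68.01) and circle(K, 24.876); the below-DR intersection is T = (-60.138, -31.762). G is the foot of the tangent from T: G = (-65.990, -8.5896).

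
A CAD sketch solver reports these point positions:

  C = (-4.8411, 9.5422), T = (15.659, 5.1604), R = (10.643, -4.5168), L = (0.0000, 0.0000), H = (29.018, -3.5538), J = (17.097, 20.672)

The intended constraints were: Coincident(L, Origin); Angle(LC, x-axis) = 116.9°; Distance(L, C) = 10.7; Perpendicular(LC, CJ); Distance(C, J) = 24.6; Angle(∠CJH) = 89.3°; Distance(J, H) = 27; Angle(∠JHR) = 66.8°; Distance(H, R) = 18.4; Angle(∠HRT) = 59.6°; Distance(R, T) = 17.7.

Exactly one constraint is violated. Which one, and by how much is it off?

Distance(R, T) = 17.7 — off by 6.80.

L = (0.00, 0.00) ✓; LC at 116.9° ✓; |LC| = 10.70 ✓; ∠(LC, CJ) = 90.00° ✓; |CJ| = 24.60 ✓; ∠CJH = 89.30° ✓; |JH| = 27.00 ✓; ∠JHR = 66.80° ✓; |HR| = 18.40 ✓; ∠HRT = 59.60° ✓; |RT| = 10.90 ✗.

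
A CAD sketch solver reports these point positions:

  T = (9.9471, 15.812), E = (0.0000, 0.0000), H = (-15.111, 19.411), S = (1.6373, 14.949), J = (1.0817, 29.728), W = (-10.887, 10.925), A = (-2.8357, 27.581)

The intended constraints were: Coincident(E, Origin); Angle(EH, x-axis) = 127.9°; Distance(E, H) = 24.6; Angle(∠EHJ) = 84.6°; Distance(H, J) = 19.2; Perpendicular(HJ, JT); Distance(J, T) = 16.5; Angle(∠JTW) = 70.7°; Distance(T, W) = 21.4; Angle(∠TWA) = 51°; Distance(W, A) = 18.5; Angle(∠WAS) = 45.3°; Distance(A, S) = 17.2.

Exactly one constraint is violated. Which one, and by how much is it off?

Distance(A, S) = 17.2 — off by 3.80.

E = (0.00, 0.00) ✓; EH at 127.9° ✓; |EH| = 24.60 ✓; ∠EHJ = 84.60° ✓; |HJ| = 19.20 ✓; ∠(HJ, JT) = 90.00° ✓; |JT| = 16.50 ✓; ∠JTW = 70.70° ✓; |TW| = 21.40 ✓; ∠TWA = 51.00° ✓; |WA| = 18.50 ✓; ∠WAS = 45.30° ✓; |AS| = 13.40 ✗.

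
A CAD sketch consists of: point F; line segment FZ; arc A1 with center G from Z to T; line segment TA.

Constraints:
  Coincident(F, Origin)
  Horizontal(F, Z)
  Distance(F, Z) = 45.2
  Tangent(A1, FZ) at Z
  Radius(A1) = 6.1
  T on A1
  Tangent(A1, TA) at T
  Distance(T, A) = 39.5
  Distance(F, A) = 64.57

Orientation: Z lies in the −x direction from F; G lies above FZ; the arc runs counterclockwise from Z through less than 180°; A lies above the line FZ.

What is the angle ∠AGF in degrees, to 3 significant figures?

97.7°

Checks: ∠(GZ, ZF) = 90.00° ✓; |GZ| = 6.100 ✓; |GT| = 6.100 ✓; ∠(GT, TA) = 90.00° ✓; |TA| = 39.50 ✓; |FA| = 64.57 ✓.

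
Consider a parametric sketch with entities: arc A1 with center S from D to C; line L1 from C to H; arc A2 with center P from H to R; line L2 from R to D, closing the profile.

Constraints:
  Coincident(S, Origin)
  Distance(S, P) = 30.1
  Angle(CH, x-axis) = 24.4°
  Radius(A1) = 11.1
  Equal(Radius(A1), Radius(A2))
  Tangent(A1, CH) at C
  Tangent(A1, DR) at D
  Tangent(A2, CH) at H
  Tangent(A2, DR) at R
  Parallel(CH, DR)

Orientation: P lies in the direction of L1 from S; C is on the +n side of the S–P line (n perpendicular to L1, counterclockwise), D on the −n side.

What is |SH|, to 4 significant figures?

32.08

Tangency of A1 to both parallel lines with radius 11.1 puts C and D at S ± 11.1·n: C = (-4.585, 10.11), D = (4.585, -10.11). Equal radii place H and R the same way about P: H = P + 11.1·n = (22.83, 22.54), R = P − 11.1·n = (32.00, 2.326). Then |SH| = |H − S| = 32.08.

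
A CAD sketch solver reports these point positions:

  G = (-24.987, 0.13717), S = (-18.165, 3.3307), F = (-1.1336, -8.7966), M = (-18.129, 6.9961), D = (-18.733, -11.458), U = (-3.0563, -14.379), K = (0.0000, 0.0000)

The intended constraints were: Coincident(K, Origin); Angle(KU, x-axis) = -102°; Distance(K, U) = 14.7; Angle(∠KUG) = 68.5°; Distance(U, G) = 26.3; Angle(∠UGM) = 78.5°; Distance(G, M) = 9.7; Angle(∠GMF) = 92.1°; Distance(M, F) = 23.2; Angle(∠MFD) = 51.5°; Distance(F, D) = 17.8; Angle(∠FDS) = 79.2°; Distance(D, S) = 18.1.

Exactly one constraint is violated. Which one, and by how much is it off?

Distance(D, S) = 18.1 — off by 3.30.

K = (0.00, 0.00) ✓; KU at -102.0° ✓; |KU| = 14.70 ✓; ∠KUG = 68.50° ✓; |UG| = 26.30 ✓; ∠UGM = 78.50° ✓; |GM| = 9.699 ✓; ∠GMF = 92.10° ✓; |MF| = 23.20 ✓; ∠MFD = 51.50° ✓; |FD| = 17.80 ✓; ∠FDS = 79.20° ✓; |DS| = 14.80 ✗.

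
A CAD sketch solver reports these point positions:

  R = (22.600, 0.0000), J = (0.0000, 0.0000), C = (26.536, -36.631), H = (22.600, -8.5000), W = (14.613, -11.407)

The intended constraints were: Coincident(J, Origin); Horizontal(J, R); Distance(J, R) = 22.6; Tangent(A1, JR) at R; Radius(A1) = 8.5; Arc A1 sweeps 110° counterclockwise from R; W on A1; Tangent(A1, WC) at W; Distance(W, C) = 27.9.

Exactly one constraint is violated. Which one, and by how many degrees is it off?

Tangent(A1, WC) at W — off by 5.30°.

J = (0.00, 0.00) ✓; J.y = 0.00, R.y = 0.00 ✓; |JR| = 22.60 ✓; ∠(HR, RJ) = 90.00° ✓; |HR| = 8.500 ✓; bearing(H→W) − bearing(H→R) = 110.0° ✓; |HW| = 8.500 ✓; ∠(HW, WC) = 84.70° ✗; |WC| = 27.90 ✓.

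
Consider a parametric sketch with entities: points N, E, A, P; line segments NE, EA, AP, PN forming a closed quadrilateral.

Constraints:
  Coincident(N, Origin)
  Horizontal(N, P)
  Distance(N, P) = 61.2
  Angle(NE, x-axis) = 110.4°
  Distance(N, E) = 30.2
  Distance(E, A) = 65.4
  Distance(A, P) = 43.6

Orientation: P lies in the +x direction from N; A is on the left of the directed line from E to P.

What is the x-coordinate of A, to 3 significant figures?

53.2

Checks: NE at 110.4° ✓; |EA| = 65.40 ✓; |AP| = 43.60 ✓.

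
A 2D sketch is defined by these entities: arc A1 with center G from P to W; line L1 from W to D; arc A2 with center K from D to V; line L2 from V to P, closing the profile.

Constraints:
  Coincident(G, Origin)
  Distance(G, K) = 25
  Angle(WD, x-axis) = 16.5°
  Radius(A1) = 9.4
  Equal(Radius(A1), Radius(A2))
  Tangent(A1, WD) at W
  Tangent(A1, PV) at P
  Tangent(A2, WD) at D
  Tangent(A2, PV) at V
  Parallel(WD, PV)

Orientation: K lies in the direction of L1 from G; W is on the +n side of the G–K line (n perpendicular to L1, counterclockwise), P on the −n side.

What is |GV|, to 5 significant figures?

26.709

The slot axis is L1's direction at 16.5°, so u = (cos 16.5°, sin 16.5°) = (0.95882, 0.28402) and n = (−sin 16.5°, cos 16.5°) = (-0.28402, 0.95882). G is at the origin and K lies 25.0 along u from G, so K = 25.0·u = (23.970, 7.1004). Tangency of A1 to both parallel lines with radius 9.4 puts W and P at G ± 9.4·n: W = (-2.6697, 9.0129), P = (2.6697, -9.0129). Equal radii place D and V the same way about K: D = K + 9.4·n = (21.301, 16.113), V = K − 9.4·n = (26.640, -1.9125). Then |GV| = |V − G| = 26.709.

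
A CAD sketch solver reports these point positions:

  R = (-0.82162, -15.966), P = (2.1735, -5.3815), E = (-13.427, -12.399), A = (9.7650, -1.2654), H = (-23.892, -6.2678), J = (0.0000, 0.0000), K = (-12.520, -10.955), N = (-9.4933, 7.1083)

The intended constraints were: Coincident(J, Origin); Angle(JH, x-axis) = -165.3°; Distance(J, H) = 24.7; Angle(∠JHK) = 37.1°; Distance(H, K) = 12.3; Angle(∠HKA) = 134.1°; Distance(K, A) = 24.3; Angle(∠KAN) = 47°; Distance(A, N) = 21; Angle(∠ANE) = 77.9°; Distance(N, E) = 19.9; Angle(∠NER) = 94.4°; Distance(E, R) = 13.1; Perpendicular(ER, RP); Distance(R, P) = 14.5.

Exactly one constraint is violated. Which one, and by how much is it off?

Distance(R, P) = 14.5 — off by 3.50.

J = (0.00, 0.00) ✓; JH at -165.3° ✓; |JH| = 24.70 ✓; ∠JHK = 37.10° ✓; |HK| = 12.30 ✓; ∠HKA = 134.1° ✓; |KA| = 24.30 ✓; ∠KAN = 47.00° ✓; |AN| = 21.00 ✓; ∠ANE = 77.90° ✓; |NE| = 19.90 ✓; ∠NER = 94.40° ✓; |ER| = 13.10 ✓; ∠(ER, RP) = 90.00° ✓; |RP| = 11.00 ✗.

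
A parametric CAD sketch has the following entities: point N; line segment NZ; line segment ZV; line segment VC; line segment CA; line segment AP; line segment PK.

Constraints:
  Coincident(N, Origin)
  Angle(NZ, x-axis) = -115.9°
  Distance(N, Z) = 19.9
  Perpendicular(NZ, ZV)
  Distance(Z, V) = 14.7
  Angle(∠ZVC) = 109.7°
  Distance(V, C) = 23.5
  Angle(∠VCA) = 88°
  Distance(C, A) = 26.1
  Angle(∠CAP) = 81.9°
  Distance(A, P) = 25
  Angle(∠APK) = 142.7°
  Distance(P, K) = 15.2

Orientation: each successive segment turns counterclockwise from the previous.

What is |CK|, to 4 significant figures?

37.32

N is at the origin; NZ runs at -115.9° with length 19.9, so Z = (-8.692, -17.90). NZ is perpendicular to ZV, so ZV runs at -25.90°; with |ZV| = 14.7, V = (4.531, -24.32). ∠ZVC = 109.7° gives VC at 44.40° from the x-axis; with |VC| = 23.5, C = (21.32, -7.880). ∠VCA = 88.0° gives CA at 136.4° from the x-axis; with |CA| = 26.1, A = (2.420, 10.12). ∠CAP = 81.9° gives AP at -125.5° from the x-axis; with |AP| = 25.0, P = (-12.10, -10.23). ∠APK = 142.7° gives PK at -88.20° from the x-axis; with |PK| = 15.2, K = (-11.62, -25.43). Then |CK| = |K − C| = 37.32.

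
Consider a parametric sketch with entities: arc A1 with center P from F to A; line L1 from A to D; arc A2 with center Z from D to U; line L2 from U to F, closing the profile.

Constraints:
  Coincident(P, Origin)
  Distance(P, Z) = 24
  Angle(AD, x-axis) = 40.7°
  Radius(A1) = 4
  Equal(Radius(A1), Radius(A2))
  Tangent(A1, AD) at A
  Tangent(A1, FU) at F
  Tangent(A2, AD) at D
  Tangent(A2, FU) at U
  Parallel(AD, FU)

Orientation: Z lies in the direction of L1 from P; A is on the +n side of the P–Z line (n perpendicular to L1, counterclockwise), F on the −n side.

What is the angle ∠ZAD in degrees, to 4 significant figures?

9.462°

The slot axis is L1's direction at 40.7°, so u = (cos 40.7°, sin 40.7°) = (0.7581, 0.6521) and n = (−sin 40.7°, cos 40.7°) = (-0.6521, 0.7581). P is at the origin and Z lies 24.0 along u from P, so Z = 24.0·u = (18.20, 15.65). Tangency of A1 to both parallel lines with radius 4.0 puts A and F at P ± 4.0·n: A = (-2.608, 3.033), F = (2.608, -3.033). Equal radii place D and U the same way about Z: D = Z + 4.0·n = (15.59, 18.68), U = Z − 4.0·n = (20.80, 12.62). Then cos ∠ZAD = AZ·AD / (|AZ||AD|), giving 9.462°.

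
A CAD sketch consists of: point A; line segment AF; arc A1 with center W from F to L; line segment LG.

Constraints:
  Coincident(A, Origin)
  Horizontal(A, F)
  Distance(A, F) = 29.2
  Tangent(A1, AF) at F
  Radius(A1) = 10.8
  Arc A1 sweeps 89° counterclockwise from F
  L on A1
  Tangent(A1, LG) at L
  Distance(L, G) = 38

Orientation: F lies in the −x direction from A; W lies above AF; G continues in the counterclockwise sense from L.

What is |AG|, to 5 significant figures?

51.741

A is at the origin; A and F share the same y with |AF| = 29.2 and F on the −x side, so F = (-29.200, 0.0000). A1 meets AF tangentially, so WF is at right angles to AF, so W = F + (0, 10.8) = (-29.200, 10.800). On A1, F sits at bearing -90° from W; an 89° counterclockwise sweep puts L at bearing -1°, so L = W + 10.8·(cos -1°, sin -1°) = (-18.402, 10.612). The tangent condition forces WL to be normal to LG, so LG runs along (−sin -1°, cos -1°); with |LG| = 38.0, G = (-17.738, 48.606). Then |AG| = |G − A| = 51.741.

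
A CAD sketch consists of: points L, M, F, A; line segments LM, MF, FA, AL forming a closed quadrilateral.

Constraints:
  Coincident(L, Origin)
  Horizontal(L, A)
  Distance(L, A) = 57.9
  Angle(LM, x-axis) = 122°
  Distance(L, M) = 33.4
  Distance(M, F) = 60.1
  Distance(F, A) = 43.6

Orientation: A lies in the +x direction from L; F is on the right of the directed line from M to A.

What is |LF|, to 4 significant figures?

27.04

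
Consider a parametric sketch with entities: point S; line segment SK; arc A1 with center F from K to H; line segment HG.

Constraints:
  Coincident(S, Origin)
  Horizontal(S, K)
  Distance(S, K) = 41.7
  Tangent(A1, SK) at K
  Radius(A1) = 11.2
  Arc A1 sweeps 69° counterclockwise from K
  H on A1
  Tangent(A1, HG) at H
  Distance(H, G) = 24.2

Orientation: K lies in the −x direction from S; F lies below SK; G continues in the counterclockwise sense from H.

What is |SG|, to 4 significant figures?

67.73

S is at the origin; S and K share the same y with |SK| = 41.7 and K on the −x side, so K = (-41.70, 0.000). A1 meets SK tangentially, so FK is at right angles to SK, so F = K + (0, -11.2) = (-41.70, -11.20). On A1, K sits at bearing 90° from F; a 69° counterclockwise sweep puts H at bearing 159°, so H = F + 11.2·(cos 159°, sin 159°) = (-52.16, -7.186). Tangency of A1 to HG means the radius FH is perpendicular to HG, so HG runs along (−sin 159°, cos 159°); with |HG| = 24.2, G = (-60.83, -29.78). Then |SG| = |G − S| = 67.73.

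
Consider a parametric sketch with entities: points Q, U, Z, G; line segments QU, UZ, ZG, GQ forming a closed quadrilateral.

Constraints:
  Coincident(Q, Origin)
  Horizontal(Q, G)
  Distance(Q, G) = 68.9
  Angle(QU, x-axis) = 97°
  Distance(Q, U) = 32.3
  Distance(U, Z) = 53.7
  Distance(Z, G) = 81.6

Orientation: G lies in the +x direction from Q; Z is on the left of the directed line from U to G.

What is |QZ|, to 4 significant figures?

79.00

Q is at the origin; Q and G share the same y with |QG| = 68.9 and G in +x, so G = (68.9, 0). QU runs at 97.0° with |QU| = 32.3, so U = (-3.936, 32.06). Z is determined by |UZ| = 53.7 and |ZG| = 81.6 together: it lies at the intersection of circle(U, 53.7) and circle(G, 81.6). With |UG| = 79.58, the foot of the radical line on UG is 16.07 from U and the perpendicular offset is √(53.7² − 16.07²) = 51.24. Taking the left-of-UG solution: Z = (31.42, 72.48).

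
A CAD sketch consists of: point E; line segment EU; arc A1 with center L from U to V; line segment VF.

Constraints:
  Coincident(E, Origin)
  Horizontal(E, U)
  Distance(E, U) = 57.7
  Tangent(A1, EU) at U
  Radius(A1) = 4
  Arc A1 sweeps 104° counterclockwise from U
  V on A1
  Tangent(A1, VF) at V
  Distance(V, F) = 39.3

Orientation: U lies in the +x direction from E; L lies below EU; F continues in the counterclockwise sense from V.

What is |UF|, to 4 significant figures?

43.47

On A1, U sits at bearing 90° from L; a 104° counterclockwise sweep puts V at bearing 194°, so V = L + 4.0·(cos 194°, sin 194°) = (53.82, -4.968). A1 meets VF tangentially, so LV is at right angles to VF, so VF runs along (−sin 194°, cos 194°); with |VF| = 39.3, F = (63.33, -43.10). Then |UF| = |F − U| = 43.47.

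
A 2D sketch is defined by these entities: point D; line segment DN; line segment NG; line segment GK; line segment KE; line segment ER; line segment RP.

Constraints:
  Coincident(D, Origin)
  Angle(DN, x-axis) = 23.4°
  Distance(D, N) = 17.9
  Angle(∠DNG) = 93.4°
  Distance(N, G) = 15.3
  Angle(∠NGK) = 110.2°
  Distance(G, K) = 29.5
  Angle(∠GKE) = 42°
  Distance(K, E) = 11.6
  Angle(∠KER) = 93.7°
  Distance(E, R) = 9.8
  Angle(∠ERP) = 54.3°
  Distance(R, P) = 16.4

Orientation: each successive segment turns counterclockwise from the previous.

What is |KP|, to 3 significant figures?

2.00

D is at the origin; DN runs at 23.4° with length 17.9, so N = (16.4, 7.11). ∠DNG = 93.4° gives NG at 110° from the x-axis; with |NG| = 15.3, G = (11.2, 21.5). ∠NGK = 110.2° gives GK at 180° from the x-axis; with |GK| = 29.5, K = (-18.3, 21.6). ∠GKE = 42.0° gives KE at -42.2° from the x-axis; with |KE| = 11.6, E = (-9.71, 13.8). ∠KER = 93.7° gives ER at 44.1° from the x-axis; with |ER| = 9.8, R = (-2.67, 20.6). ∠ERP = 54.3° gives RP at 170° from the x-axis; with |RP| = 16.4, P = (-18.8, 23.5). Then |KP| = |P − K| = 2.00.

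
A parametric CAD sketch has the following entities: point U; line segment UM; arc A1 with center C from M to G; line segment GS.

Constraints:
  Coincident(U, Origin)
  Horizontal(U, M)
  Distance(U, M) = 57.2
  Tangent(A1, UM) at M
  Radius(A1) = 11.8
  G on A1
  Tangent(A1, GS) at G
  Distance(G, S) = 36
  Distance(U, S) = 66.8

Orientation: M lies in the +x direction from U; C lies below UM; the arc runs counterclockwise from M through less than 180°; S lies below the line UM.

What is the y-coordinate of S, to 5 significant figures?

-48.099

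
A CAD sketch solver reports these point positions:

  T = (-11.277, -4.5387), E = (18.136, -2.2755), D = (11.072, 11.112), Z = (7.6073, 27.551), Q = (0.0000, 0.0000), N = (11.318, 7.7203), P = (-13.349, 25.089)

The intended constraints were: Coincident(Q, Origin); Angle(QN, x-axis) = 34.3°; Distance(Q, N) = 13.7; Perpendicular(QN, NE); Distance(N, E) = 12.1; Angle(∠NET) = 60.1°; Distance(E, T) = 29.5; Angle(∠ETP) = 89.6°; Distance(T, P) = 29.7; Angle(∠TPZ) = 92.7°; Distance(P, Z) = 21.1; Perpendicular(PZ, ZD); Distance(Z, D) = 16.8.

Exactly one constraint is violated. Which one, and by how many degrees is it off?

Perpendicular(PZ, ZD) — off by 5.20°.

Q = (0.00, 0.00) ✓; QN at 34.30° ✓; |QN| = 13.70 ✓; ∠(QN, NE) = 90.00° ✓; |NE| = 12.10 ✓; ∠NET = 60.10° ✓; |ET| = 29.50 ✓; ∠ETP = 89.60° ✓; |TP| = 29.70 ✓; ∠TPZ = 92.70° ✓; |PZ| = 21.10 ✓; ∠(PZ, ZD) = 84.80° ✗; |ZD| = 16.80 ✓.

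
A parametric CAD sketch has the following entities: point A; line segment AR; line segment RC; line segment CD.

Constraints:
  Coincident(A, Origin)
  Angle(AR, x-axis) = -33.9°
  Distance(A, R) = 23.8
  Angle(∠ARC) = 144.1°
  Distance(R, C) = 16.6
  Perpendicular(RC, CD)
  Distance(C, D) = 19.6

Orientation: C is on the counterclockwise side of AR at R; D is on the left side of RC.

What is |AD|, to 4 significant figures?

36.32

A is at the origin; AR runs at -33.9° with length 23.8, so R = 23.8·(cos -33.9°, sin -33.9°) = (19.75, -13.27). ∠ARC = 144.1°, so RC runs at -33.9° + (180° − 144.1°) = 2.000° from the x-axis; with |RC| = 16.6, C = R + 16.6·(cos 2.000°, sin 2.000°) = (36.34, -12.70). The perpendicularity gives CD at right angles to RC; with |CD| = 19.6 on the left of RC, D = C + 19.6·(-0.03490, 0.9994) = (35.66, 6.893). Then |AD| = |D − A| = 36.32.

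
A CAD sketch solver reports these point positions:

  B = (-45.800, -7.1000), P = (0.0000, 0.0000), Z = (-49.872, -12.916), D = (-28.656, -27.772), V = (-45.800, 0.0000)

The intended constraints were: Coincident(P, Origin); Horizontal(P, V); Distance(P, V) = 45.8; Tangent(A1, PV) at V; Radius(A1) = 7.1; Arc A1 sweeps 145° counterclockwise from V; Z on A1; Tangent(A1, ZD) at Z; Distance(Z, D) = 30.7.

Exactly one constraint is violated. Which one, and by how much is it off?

Distance(Z, D) = 30.7 — off by 4.80.

P = (0.00, 0.00) ✓; P.y = 0.00, V.y = 0.00 ✓; |PV| = 45.80 ✓; ∠(BV, VP) = 90.00° ✓; |BV| = 7.100 ✓; bearing(B→Z) − bearing(B→V) = 145.0° ✓; |BZ| = 7.100 ✓; ∠(BZ, ZD) = 90.00° ✓; |ZD| = 25.90 ✗.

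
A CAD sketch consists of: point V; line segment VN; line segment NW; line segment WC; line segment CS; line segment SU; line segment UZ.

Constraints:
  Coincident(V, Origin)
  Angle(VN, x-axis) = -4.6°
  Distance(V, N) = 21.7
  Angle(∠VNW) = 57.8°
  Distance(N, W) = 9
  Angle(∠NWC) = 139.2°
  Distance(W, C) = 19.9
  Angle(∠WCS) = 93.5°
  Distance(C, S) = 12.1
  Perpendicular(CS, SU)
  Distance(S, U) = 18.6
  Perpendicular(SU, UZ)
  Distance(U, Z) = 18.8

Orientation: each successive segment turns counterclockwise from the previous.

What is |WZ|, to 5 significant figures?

5.6286

V is at the origin; VN runs at -4.6° with length 21.7, so N = (21.630, -1.7403). ∠VNW = 57.8° gives NW at 117.60° from the x-axis; with |NW| = 9.0, W = (17.460, 6.2355). ∠NWC = 139.2° gives WC at 158.40° from the x-axis; with |WC| = 19.9, C = (-1.0421, 13.561). ∠WCS = 93.5° gives CS at -115.10° from the x-axis; with |CS| = 12.1, S = (-6.1749, 2.6038). CS ⟂ SU, so SU runs at -25.100°; with |SU| = 18.6, U = (10.669, -5.2863). SU ⟂ UZ, so UZ runs at 64.900°; with |UZ| = 18.8, Z = (18.644, 11.738). Then |WZ| = |Z − W| = 5.6286.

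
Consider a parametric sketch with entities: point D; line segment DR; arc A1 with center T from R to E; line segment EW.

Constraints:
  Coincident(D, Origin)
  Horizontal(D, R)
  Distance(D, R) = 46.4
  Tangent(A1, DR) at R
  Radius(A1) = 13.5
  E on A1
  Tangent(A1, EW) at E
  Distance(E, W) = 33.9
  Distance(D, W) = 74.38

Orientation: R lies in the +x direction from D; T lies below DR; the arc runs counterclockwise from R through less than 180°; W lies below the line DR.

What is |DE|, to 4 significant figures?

41.76

Checks: |TE| = 13.50 ✓; ∠(TE, EW) = 90.00° ✓; |EW| = 33.90 ✓; |DW| = 74.38 ✓.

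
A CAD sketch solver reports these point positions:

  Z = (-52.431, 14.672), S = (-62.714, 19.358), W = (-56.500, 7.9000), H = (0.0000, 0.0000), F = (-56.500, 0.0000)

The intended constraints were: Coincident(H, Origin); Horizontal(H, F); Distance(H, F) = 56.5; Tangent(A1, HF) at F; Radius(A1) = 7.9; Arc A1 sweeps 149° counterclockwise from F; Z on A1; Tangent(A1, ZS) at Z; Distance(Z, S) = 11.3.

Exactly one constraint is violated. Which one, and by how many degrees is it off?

Tangent(A1, ZS) at Z — off by 6.50°.

H = (0.00, 0.00) ✓; H.y = 0.00, F.y = 0.00 ✓; |HF| = 56.50 ✓; ∠(WF, FH) = 90.00° ✓; |WF| = 7.900 ✓; bearing(W→Z) − bearing(W→F) = 149.0° ✓; |WZ| = 7.900 ✓; ∠(WZ, ZS) = 83.50° ✗; |ZS| = 11.30 ✓.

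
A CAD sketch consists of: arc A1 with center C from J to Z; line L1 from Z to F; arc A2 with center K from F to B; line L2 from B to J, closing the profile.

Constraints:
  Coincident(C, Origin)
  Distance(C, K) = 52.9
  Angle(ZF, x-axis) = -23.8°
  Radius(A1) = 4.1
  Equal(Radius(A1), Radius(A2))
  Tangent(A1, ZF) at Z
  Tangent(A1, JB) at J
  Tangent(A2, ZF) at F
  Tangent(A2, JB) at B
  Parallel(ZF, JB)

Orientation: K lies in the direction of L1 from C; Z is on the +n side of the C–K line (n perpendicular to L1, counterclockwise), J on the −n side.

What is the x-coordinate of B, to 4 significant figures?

46.75

The slot axis is L1's direction at -23.8°, so u = (cos -23.8°, sin -23.8°) = (0.9150, -0.4035) and n = (−sin -23.8°, cos -23.8°) = (0.4035, 0.9150). C is at the origin and K lies 52.9 along u from C, so K = 52.9·u = (48.40, -21.35). Tangency of A1 to both parallel lines with radius 4.1 puts Z and J at C ± 4.1·n: Z = (1.655, 3.751), J = (-1.655, -3.751). Equal radii place F and B the same way about K: F = K + 4.1·n = (50.06, -17.60), B = K − 4.1·n = (46.75, -25.10). So B.x = 46.75.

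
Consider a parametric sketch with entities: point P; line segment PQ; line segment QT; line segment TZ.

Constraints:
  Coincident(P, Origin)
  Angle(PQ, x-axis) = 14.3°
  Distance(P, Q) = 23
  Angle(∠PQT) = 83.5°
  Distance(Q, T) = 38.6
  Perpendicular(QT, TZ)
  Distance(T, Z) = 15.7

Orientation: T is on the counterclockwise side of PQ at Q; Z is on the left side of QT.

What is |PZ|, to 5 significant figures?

36.700

P is at the origin; PQ runs at 14.3° with length 23.0, so Q = 23.0·(cos 14.3°, sin 14.3°) = (22.287, 5.6810). ∠PQT = 83.5°, so QT runs at 14.3° + (180° − 83.5°) = 110.80° from the x-axis; with |QT| = 38.6, T = Q + 38.6·(cos 110.80°, sin 110.80°) = (8.5802, 41.765). The perpendicularity gives TZ at right angles to QT; with |TZ| = 15.7 on the left of QT, Z = T + 15.7·(-0.93483, -0.35511) = (-6.0965, 36.190). Then |PZ| = |Z − P| = 36.700.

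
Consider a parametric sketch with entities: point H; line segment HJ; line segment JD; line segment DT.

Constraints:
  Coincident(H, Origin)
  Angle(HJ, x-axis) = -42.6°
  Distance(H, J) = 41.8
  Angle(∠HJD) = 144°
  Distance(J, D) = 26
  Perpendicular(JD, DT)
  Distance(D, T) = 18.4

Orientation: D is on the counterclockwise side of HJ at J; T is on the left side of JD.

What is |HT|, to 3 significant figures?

60.1

H is at the origin; HJ runs at -42.6° with length 41.8, so J = 41.8·(cos -42.6°, sin -42.6°) = (30.8, -28.3). ∠HJD = 144.0°, so JD runs at -42.6° + (180° − 144.0°) = -6.60° from the x-axis; with |JD| = 26.0, D = J + 26.0·(cos -6.60°, sin -6.60°) = (56.6, -31.3). JD ⟂ DT; with |DT| = 18.4 on the left of JD, T = D + 18.4·(0.115, 0.993) = (58.7, -13.0). Then |HT| = |T − H| = 60.1.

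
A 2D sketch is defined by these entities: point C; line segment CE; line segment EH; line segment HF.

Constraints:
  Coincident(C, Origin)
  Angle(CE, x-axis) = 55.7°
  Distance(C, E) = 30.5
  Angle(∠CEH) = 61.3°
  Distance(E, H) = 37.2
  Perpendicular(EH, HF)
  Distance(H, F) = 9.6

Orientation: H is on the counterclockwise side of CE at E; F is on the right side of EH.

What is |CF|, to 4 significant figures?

42.78

C is at the origin; CE runs at 55.7° with length 30.5, so E = 30.5·(cos 55.7°, sin 55.7°) = (17.19, 25.20). ∠CEH = 61.3°, so EH runs at 55.7° + (180° − 61.3°) = 174.4° from the x-axis; with |EH| = 37.2, H = E + 37.2·(cos 174.4°, sin 174.4°) = (-19.83, 28.83). EH ⟂ HF; with |HF| = 9.6 on the right of EH, F = H + 9.6·(0.09758, 0.9952) = (-18.90, 38.38). Then |CF| = |F − C| = 42.78.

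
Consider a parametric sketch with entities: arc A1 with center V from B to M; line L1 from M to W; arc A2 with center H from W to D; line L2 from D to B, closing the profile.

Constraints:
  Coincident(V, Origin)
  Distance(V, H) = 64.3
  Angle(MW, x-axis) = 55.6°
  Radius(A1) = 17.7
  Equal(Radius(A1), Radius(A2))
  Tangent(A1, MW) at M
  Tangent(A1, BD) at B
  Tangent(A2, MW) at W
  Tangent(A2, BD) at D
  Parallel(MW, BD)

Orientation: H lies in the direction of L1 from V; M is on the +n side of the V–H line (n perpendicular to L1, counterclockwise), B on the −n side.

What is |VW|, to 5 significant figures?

66.692

Tangency of A1 to both parallel lines with radius 17.7 puts M and B at V ± 17.7·n: M = (-14.605, 9.9999), B = (14.605, -9.9999). Equal radii place W and D the same way about H: W = H + 17.7·n = (21.723, 63.055), D = H − 17.7·n = (50.932, 43.055). Then |VW| = |W − V| = 66.692.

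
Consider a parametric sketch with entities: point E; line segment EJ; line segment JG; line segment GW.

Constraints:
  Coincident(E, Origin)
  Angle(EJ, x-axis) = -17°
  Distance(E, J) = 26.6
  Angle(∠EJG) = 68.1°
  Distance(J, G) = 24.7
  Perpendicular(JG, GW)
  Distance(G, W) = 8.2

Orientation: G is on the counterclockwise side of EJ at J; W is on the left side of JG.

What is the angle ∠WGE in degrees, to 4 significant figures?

30.91°

E is at the origin; EJ runs at -17.0° with length 26.6, so J = 26.6·(cos -17.0°, sin -17.0°) = (25.44, -7.777). ∠EJG = 68.1°, so JG runs at -17.0° + (180° − 68.1°) = 94.90° from the x-axis; with |JG| = 24.7, G = J + 24.7·(cos 94.90°, sin 94.90°) = (23.33, 16.83). The perpendicularity gives GW at right angles to JG; with |GW| = 8.2 on the left of JG, W = G + 8.2·(-0.9963, -0.08542) = (15.16, 16.13). Then cos ∠WGE = GW·GE / (|GW||GE|), giving 30.91°.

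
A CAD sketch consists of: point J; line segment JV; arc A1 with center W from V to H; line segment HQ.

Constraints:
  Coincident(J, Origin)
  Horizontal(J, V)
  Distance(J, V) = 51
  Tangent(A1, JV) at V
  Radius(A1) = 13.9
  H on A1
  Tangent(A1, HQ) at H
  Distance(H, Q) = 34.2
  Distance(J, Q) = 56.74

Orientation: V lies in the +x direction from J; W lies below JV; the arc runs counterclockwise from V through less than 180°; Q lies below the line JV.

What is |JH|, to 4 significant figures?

39.15

Checks: J.y = 0.00, V.y = 0.00 ✓; |WH| = 13.90 ✓; ∠(WH, HQ) = 90.00° ✓; |HQ| = 34.20 ✓; |JQ| = 56.74 ✓.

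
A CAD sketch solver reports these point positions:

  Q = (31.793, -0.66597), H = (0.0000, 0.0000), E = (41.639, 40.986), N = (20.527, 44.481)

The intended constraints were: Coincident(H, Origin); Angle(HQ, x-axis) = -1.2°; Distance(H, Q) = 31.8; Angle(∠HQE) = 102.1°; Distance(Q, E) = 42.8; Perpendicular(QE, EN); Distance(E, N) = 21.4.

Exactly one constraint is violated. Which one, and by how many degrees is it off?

Perpendicular(QE, EN) — off by 3.90°.

H = (0.00, 0.00) ✓; HQ at -1.200° ✓; |HQ| = 31.80 ✓; ∠HQE = 102.1° ✓; |QE| = 42.80 ✓; ∠(QE, EN) = 93.90° ✗; |EN| = 21.40 ✓.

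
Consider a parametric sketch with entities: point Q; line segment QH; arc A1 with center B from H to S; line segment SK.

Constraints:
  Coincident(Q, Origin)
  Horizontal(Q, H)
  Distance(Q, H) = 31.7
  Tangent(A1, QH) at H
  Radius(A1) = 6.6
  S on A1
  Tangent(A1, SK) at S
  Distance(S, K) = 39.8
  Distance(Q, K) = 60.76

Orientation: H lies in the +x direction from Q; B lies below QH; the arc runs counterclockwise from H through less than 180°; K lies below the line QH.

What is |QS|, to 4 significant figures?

27.03

Checks: |BS| = 6.600 ✓; ∠(BS, SK) = 90.00° ✓; |SK| = 39.80 ✓; |QK| = 60.76 ✓.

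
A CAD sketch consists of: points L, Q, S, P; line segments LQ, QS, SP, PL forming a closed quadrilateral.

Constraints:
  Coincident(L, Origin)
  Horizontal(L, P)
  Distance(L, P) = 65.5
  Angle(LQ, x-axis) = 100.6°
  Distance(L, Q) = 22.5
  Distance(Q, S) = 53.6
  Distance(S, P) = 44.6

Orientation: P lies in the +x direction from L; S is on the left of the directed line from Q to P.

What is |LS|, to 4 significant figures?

61.35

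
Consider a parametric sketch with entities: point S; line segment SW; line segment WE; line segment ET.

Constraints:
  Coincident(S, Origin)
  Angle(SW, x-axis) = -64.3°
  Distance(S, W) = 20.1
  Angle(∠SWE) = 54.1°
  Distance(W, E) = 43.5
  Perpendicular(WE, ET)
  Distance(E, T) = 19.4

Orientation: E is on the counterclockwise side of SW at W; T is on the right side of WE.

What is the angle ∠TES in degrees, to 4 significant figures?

117.2°

∠SWE = 54.1°, so WE runs at -64.3° + (180° − 54.1°) = 61.60° from the x-axis; with |WE| = 43.5, E = W + 43.5·(cos 61.60°, sin 61.60°) = (29.41, 20.15). The perpendicularity gives ET at right angles to WE; with |ET| = 19.4 on the right of WE, T = E + 19.4·(0.8796, -0.4756) = (46.47, 10.93). Then cos ∠TES = ET·ES / (|ET||ES|), giving 117.2°.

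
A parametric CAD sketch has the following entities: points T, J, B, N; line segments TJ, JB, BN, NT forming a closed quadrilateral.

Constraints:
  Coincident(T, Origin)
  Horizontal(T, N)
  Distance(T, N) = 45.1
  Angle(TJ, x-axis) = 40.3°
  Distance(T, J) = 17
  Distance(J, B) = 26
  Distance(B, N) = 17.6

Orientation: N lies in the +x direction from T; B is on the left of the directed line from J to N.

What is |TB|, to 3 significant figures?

41.7

Checks: |JB| = 26.00 ✓; |BN| = 17.60 ✓.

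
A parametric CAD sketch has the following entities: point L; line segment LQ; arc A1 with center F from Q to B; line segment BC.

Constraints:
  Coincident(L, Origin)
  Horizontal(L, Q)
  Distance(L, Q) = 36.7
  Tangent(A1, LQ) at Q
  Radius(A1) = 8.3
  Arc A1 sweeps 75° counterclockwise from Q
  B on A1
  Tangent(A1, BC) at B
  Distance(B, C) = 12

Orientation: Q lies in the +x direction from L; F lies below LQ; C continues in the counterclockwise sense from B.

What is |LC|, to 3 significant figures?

31.1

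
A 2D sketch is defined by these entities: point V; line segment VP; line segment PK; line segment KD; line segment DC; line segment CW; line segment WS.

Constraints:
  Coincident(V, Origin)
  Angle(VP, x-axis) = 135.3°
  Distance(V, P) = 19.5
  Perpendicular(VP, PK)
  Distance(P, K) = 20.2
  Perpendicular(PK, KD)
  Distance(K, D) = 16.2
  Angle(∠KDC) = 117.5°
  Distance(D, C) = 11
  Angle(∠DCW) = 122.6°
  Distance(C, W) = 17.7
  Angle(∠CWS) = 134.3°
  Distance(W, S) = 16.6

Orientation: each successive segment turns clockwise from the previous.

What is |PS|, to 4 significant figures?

9.729

∠DCW = 122.6° gives CW at -164.6° from the x-axis; with |CW| = 17.7, W = (-8.454, 1.471). ∠CWS = 134.3° gives WS at 149.7° from the x-axis; with |WS| = 16.6, S = (-22.79, 9.846). Then |PS| = |S − P| = 9.729.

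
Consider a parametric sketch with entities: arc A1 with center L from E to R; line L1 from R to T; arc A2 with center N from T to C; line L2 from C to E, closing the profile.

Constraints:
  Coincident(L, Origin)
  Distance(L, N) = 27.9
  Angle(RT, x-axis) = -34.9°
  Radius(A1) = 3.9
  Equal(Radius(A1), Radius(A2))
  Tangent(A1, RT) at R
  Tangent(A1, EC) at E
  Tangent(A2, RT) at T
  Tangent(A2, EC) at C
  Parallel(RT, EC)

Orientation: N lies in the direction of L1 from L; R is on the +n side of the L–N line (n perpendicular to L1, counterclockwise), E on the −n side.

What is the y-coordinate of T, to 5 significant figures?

-12.764

The slot axis is L1's direction at -34.9°, so u = (cos -34.9°, sin -34.9°) = (0.82015, -0.57215) and n = (−sin -34.9°, cos -34.9°) = (0.57215, 0.82015). L is at the origin and N lies 27.9 along u from L, so N = 27.9·u = (22.882, -15.963). Tangency of A1 to both parallel lines with radius 3.9 puts R and E at L ± 3.9·n: R = (2.2314, 3.1986), E = (-2.2314, -3.1986). Equal radii place T and C the same way about N: T = N + 3.9·n = (25.114, -12.764), C = N − 3.9·n = (20.651, -19.161). So T.y = -12.764.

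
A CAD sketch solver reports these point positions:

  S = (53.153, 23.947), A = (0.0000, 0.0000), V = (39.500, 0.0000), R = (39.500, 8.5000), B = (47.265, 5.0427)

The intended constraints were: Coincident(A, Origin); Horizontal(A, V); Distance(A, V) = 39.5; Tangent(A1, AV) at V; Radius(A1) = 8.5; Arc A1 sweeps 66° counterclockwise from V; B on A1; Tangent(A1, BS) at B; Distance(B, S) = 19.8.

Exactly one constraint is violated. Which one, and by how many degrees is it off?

Tangent(A1, BS) at B — off by 6.70°.

A = (0.00, 0.00) ✓; A.y = 0.00, V.y = 0.00 ✓; |AV| = 39.50 ✓; ∠(RV, VA) = 90.00° ✓; |RV| = 8.500 ✓; bearing(R→B) − bearing(R→V) = 66.00° ✓; |RB| = 8.500 ✓; ∠(RB, BS) = 83.30° ✗; |BS| = 19.80 ✓.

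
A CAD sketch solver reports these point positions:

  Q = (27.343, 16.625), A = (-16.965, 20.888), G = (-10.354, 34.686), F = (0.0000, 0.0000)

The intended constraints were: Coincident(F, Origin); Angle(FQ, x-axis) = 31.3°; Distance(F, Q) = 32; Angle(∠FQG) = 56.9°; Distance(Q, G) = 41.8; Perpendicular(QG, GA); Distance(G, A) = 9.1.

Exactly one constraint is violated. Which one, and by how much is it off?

Distance(G, A) = 9.1 — off by 6.20.

F = (0.00, 0.00) ✓; FQ at 31.30° ✓; |FQ| = 32.00 ✓; ∠FQG = 56.90° ✓; |QG| = 41.80 ✓; ∠(QG, GA) = 90.00° ✓; |GA| = 15.30 ✗.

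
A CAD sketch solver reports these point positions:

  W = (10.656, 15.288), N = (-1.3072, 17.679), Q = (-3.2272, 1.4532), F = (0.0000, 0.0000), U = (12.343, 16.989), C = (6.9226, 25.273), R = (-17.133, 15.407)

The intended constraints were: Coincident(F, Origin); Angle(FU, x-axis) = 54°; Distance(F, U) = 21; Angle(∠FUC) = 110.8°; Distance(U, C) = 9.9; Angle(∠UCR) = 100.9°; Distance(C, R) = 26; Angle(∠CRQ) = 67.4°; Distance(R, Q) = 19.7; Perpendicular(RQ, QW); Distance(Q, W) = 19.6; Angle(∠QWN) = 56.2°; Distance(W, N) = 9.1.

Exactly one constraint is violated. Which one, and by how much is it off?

Distance(W, N) = 9.1 — off by 3.10.

F = (0.00, 0.00) ✓; FU at 54.00° ✓; |FU| = 21.00 ✓; ∠FUC = 110.8° ✓; |UC| = 9.900 ✓; ∠UCR = 100.9° ✓; |CR| = 26.00 ✓; ∠CRQ = 67.40° ✓; |RQ| = 19.70 ✓; ∠(RQ, QW) = 90.00° ✓; |QW| = 19.60 ✓; ∠QWN = 56.20° ✓; |WN| = 12.20 ✗.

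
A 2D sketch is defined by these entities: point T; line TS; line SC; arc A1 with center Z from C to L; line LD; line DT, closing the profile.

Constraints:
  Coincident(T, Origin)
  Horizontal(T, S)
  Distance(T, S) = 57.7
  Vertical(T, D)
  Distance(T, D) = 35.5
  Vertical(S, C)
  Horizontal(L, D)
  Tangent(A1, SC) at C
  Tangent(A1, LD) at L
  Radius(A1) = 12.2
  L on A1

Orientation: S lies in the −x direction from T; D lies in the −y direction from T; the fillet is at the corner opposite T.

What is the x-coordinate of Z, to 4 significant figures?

-45.50

T is at the origin; T and S share the same y with |TS| = 57.7 and S on the −x side, so S = (-57.70, 0.000). TD is vertical with |TD| = 35.5 and D on the −y side, so D = (0.000, -35.50). The virtual corner opposite T is at (-57.70, -35.50). The tangent condition forces ZC to be normal to SC and the tangent condition forces ZL to be normal to LD, with radius 12.2, so the center Z sits 12.2 in from both sides at Z = (-45.50, -23.30). So Z.x = -45.50.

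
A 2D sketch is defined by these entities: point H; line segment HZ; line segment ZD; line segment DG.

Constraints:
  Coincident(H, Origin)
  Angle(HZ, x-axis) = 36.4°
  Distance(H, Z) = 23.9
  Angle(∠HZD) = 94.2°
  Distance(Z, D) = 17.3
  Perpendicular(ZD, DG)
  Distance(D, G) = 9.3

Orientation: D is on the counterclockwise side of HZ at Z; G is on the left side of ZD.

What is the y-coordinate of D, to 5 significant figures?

28.822

H is at the origin; HZ runs at 36.4° with length 23.9, so Z = 23.9·(cos 36.4°, sin 36.4°) = (19.237, 14.183). ∠HZD = 94.2°, so ZD runs at 36.4° + (180° − 94.2°) = 122.20° from the x-axis; with |ZD| = 17.3, D = Z + 17.3·(cos 122.20°, sin 122.20°) = (10.018, 28.822). So D.y = 28.822.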